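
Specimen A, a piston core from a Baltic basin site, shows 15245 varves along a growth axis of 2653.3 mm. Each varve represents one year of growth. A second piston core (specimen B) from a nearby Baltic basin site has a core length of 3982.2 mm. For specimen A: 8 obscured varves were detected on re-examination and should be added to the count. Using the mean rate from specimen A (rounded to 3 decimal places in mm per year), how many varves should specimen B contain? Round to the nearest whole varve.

22886 varves

Specimen A: true varve count = 15245 + 8 = 15253.
A: Extension rate ≈ 2653.3 / 15253 = 0.174 mm/year.
B spans 3982.2 / 0.174 = 22886.21 years ≈ 22886 varves.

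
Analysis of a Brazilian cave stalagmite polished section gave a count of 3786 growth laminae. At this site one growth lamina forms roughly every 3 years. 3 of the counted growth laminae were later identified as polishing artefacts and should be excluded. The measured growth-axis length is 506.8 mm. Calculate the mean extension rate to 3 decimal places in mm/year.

Correcting the raw count gives 3786 − 3 = 3783 true growth laminae.
At 3 years per growth lamina, 3783 × 3 = 11349 years.
506.8 mm over 11349 years gives 506.8 / 11349 ≈ 0.045 mm/year.

0.045 mm/year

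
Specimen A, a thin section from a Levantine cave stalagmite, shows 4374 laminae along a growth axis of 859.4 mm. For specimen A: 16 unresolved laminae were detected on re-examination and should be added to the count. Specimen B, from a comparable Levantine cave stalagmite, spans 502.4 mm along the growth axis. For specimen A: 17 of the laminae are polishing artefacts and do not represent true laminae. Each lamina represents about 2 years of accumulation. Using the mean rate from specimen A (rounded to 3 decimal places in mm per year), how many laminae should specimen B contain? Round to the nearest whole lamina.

2563 laminae

Specimen A: correcting the raw count gives 4374 − 17 + 16 = 4373 true laminae.
Specimen A: 4373 laminae at 2 years each span 4373 × 2 = 8746 years.
A: Extension rate ≈ 859.4 / 8746 = 0.098 mm per year.
For B, 502.4 / 0.098 = 5126.53 years; at 2 years per lamina that is 5126.53 / 2 ≈ 2563 laminae.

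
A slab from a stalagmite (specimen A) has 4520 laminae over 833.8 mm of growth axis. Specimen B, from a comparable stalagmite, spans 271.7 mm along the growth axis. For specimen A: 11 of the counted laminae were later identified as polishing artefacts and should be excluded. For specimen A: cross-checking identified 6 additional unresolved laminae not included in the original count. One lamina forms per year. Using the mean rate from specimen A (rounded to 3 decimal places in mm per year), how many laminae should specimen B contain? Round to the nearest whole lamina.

Specimen A: adjusted count: 4520 − 11 + 6 = 4515 laminae.
A: Extension rate ≈ 833.8 / 4515 = 0.185 mm/year.
B spans 271.7 / 0.185 = 1468.65 years ≈ 1469 laminae.

1469 laminae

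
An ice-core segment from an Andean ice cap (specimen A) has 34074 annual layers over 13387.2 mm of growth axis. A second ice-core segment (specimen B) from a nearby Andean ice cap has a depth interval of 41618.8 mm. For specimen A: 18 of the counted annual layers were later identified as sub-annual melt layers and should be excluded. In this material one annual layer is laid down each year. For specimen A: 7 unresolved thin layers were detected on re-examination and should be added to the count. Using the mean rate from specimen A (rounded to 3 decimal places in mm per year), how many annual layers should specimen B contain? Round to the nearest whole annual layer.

105900 annual layers

Specimen A: true annual layer count = 34074 − 18 + 7 = 34063.
A: Extension rate ≈ 13387.2 / 34063 = 0.393 mm per year.
For B, 41618.8 / 0.393 = 105900.25 years ≈ 105900 annual layers.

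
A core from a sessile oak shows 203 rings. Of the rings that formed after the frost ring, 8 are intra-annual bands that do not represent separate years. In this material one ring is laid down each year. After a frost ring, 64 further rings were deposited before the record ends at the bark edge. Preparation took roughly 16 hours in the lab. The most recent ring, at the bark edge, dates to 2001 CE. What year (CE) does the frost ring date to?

There are 64 rings younger than the frost ring.
64 − 8 false = 56 true rings after the frost ring.
The ring at the bark edge is 2001 CE, so the frost ring dates to 2001 − 56 = 1945 CE.

1945 CE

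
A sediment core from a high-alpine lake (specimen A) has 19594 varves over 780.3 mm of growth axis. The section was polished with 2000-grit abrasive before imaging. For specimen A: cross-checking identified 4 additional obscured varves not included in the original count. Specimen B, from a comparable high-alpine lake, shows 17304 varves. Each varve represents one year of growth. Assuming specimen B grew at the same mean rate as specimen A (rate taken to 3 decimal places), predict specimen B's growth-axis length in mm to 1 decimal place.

Specimen A: true varve count = 19594 + 4 = 19598.
A: Extension rate ≈ 780.3 / 19598 = 0.040 mm/year.
For B, 0.040 mm/year × 17304 years = 692.2 mm.

692.2 mm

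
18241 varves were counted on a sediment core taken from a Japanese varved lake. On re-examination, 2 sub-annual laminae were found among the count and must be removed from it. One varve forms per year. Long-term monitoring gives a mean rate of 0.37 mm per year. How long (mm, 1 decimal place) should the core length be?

6748.4 mm

After corrections the count is 18241 − 2 = 18239 varves.
18239 years at 0.37 mm/year gives 0.37 × 18239 = 6748.4 mm.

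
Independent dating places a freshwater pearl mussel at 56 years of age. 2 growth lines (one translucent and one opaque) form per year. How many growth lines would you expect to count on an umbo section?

56 years at 2 growth lines per year gives 56 × 2 = 112 growth lines.
So 112 growth lines should be present.

112 growth lines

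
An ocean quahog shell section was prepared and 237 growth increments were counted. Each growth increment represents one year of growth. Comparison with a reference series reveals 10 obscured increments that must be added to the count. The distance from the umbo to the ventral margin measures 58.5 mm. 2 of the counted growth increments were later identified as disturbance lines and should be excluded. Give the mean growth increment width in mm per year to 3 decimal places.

0.239 mm per year

Correcting the raw count gives 237 − 2 + 10 = 245 true growth increments.
58.5 mm over 245 years gives 58.5 / 245 ≈ 0.239 mm per year.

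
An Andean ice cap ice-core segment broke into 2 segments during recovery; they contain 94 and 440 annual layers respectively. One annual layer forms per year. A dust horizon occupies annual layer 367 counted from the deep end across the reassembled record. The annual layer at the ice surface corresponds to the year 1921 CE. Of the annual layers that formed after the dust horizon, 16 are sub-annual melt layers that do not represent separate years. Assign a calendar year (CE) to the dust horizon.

1770 CE

Total annual layers = 94 + 440 = 534.
Between annual layer 367 and the ice surface there are 534 − 367 = 167 annual layers.
Excluding 16 false annual layers: 167 − 16 = 151.
Counting back 151 years from 1921 CE places the dust horizon in 1921 − 151 = 1770 CE.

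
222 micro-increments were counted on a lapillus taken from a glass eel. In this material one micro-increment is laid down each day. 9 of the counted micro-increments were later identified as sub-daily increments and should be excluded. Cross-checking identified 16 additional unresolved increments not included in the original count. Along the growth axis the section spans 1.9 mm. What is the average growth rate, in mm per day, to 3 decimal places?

0.008 mm per day

After corrections the count is 222 − 9 + 16 = 229 micro-increments.
Mean rate = 1.9 mm / 229 days ≈ 0.008 mm per day.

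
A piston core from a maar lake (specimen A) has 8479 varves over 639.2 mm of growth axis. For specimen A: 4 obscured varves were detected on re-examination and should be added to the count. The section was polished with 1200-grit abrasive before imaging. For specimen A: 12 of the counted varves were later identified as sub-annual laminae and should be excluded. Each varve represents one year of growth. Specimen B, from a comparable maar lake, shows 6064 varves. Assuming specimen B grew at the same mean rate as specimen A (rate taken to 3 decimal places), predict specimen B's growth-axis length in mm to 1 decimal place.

Specimen A: correcting the raw count gives 8479 − 12 + 4 = 8471 true varves.
A: Extension rate ≈ 639.2 / 8471 = 0.075 mm/yr.
Length of B = 0.075 × 6064 = 454.8 mm.

454.8 mm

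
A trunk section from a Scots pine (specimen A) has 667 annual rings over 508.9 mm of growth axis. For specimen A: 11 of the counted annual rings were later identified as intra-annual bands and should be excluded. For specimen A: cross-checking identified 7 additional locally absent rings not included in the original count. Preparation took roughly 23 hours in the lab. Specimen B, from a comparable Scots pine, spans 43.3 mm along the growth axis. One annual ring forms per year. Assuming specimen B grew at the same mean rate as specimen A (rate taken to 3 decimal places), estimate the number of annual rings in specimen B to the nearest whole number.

Specimen A: after corrections the count is 667 − 11 + 7 = 663 annual rings.
A: Mean rate = 508.9 mm / 663 years ≈ 0.768 mm/year.
Specimen B: 43.3 mm / 0.768 mm per year = 56.38 years ≈ 56 annual rings.

56 annual rings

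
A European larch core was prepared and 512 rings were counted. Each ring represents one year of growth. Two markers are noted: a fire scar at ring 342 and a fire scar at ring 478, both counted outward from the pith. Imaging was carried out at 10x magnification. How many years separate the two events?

136 years

478 − 342 = 136 rings lie between the two events.
One ring per year makes the interval 136 years.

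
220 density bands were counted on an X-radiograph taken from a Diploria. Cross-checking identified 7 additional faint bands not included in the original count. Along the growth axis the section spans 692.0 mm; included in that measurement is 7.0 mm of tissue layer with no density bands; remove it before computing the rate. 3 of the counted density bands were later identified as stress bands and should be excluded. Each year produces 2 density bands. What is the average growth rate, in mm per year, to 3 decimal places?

Correcting the raw count gives 220 − 3 + 7 = 224 true density bands.
With 2 density bands per year, 224 / 2 = 112 years.
The growth record spans 692.0 − 7.0 = 685.0 mm.
685.0 mm over 112 years gives 685.0 / 112 ≈ 6.116 mm per year.

6.116 mm per year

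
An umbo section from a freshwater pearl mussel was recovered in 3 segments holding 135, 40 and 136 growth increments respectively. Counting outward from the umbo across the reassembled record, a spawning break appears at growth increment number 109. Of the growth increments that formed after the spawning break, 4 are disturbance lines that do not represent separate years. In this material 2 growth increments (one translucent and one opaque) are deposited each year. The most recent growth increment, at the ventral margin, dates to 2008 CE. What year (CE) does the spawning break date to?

Total growth increments = 135 + 40 + 136 = 311.
The spawning break sits at growth increment 109 from the umbo, so 311 − 109 = 202 growth increments formed after it.
202 − 4 false = 198 true growth increments after the spawning break.
With 2 growth increments per year, 198 / 2 = 99 years.
2008 − 99 = 1909 CE.

1909 CE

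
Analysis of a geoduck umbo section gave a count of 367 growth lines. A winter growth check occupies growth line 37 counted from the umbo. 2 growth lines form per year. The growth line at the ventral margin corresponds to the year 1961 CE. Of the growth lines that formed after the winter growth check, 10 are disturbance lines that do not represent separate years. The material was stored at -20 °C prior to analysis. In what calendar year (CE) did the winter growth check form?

The winter growth check sits at growth line 37 from the umbo, so 367 − 37 = 330 growth lines formed after it.
Excluding 10 false growth lines: 330 − 10 = 320.
With 2 growth lines per year, 320 / 2 = 160 years.
Counting back 160 years from 1961 CE places the winter growth check in 1961 − 160 = 1801 CE.

1801 CE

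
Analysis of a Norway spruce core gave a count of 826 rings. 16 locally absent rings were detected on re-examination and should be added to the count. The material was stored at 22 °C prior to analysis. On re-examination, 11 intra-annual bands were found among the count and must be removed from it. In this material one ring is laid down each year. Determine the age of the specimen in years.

831 years

True ring count = 826 − 11 + 16 = 831.
With a one-to-one ring periodicity this is 831 years.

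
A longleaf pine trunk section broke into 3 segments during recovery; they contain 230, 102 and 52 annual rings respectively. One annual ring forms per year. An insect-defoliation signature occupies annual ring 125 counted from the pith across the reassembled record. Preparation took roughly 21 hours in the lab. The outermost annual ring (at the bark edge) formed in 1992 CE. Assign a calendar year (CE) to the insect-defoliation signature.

Total annual rings = 230 + 102 + 52 = 384.
Between annual ring 125 and the bark edge there are 384 − 125 = 259 annual rings.
1992 − 259 = 1733 CE.

1733 CE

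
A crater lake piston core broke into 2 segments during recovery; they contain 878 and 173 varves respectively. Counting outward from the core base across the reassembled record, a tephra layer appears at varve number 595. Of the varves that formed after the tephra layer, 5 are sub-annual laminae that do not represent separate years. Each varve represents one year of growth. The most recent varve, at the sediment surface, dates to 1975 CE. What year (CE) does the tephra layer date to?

Total varves = 878 + 173 = 1051.
The tephra layer sits at varve 595 from the core base, so 1051 − 595 = 456 varves formed after it.
Removing the 5 false varves leaves 456 − 5 = 451 true varves beyond the tephra layer.
Counting back 451 years from 1975 CE places the tephra layer in 1975 − 451 = 1524 CE.

1524 CE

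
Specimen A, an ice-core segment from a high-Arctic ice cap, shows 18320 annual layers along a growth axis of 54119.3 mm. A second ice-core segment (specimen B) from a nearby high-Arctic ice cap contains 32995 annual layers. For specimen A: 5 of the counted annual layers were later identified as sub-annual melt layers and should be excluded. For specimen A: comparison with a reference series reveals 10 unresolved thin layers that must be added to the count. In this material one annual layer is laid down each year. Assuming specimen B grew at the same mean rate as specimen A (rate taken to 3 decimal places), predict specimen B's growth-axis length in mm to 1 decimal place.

Specimen A: adjusted count: 18320 − 5 + 10 = 18325 annual layers.
A: Mean rate = 54119.3 mm / 18325 years ≈ 2.953 mm/year.
Length of B = 2.953 × 32995 = 97434.2 mm.

97434.2 mm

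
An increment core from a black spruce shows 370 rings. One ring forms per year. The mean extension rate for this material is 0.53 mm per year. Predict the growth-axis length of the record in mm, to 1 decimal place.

196.1 mm

370 years of growth are recorded.
370 years at 0.53 mm/year gives 0.53 × 370 = 196.1 mm.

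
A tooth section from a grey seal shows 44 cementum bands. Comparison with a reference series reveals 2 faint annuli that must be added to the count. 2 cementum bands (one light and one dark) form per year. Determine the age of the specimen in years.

23 yr

True cementum band count = 44 + 2 = 46.
Dividing by 2 cementum bands per year: 46 / 2 = 23 years.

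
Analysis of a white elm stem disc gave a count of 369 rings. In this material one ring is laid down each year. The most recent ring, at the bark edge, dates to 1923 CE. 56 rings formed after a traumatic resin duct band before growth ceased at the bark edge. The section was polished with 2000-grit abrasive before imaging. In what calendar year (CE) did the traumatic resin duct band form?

There are 56 rings younger than the traumatic resin duct band.
1923 − 56 = 1867 CE.

1867 CE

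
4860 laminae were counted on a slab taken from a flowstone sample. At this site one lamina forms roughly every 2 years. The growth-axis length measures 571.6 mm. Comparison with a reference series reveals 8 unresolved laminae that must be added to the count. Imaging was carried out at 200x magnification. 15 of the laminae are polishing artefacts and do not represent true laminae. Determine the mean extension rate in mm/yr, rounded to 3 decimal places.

Adjusted count: 4860 − 15 + 8 = 4853 laminae.
Multiplying by 2 years per lamina: 4853 × 2 = 9706 years.
Extension rate ≈ 571.6 / 9706 = 0.059 mm/yr.

0.059 mm/yr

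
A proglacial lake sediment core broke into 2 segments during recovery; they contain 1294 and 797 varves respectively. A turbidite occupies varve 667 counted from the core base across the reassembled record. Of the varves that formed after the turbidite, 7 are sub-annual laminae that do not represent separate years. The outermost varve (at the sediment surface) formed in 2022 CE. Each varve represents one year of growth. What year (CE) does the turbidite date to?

605 CE

Total varves = 1294 + 797 = 2091.
2091 − 667 = 1424 varves lie beyond the turbidite toward the sediment surface.
Excluding 7 false varves: 1424 − 7 = 1417.
Counting back 1417 years from 2022 CE places the turbidite in 2022 − 1417 = 605 CE.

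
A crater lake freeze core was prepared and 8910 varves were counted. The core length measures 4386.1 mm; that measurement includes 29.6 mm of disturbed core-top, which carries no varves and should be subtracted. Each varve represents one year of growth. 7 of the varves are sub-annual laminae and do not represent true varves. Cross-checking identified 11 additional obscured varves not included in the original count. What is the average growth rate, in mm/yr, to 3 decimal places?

Adjusted count: 8910 − 7 + 11 = 8914 varves.
The growth record spans 4386.1 − 29.6 = 4356.5 mm.
4356.5 mm over 8914 years gives 4356.5 / 8914 ≈ 0.489 mm/yr.

0.489 mm/yr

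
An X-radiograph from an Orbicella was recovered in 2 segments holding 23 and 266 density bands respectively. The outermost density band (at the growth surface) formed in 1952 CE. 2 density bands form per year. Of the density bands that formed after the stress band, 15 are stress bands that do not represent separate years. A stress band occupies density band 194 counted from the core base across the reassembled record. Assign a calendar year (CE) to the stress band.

Total density bands = 23 + 266 = 289.
The stress band sits at density band 194 from the core base, so 289 − 194 = 95 density bands formed after it.
Excluding 15 false density bands: 95 − 15 = 80.
With 2 density bands per year, 80 / 2 = 40 years.
The density band at the growth surface is 1952 CE, so the stress band dates to 1952 − 40 = 1912 CE.

1912 CE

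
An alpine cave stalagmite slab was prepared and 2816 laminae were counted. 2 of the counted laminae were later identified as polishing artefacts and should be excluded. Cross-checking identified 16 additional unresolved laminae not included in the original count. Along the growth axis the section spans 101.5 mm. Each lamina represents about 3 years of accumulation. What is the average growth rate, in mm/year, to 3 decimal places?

0.012 mm/year

True lamina count = 2816 − 2 + 16 = 2830.
Multiplying by 3 years per lamina: 2830 × 3 = 8490 years.
Mean rate = 101.5 mm / 8490 years ≈ 0.012 mm/year.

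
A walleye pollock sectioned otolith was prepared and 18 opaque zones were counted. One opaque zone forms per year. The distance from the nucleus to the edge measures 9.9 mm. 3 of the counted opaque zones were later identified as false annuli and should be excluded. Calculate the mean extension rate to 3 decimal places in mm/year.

Correcting the raw count gives 18 − 3 = 15 true opaque zones.
Extension rate ≈ 9.9 / 15 = 0.660 mm/year.

0.660 mm/year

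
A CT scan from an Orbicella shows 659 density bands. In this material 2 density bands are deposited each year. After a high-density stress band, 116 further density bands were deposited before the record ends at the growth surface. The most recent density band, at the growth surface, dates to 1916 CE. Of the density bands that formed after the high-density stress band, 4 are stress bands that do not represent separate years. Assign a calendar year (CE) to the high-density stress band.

116 density bands post-date the high-density stress band.
Excluding 4 false density bands: 116 − 4 = 112.
Dividing by 2 density bands per year: 112 / 2 = 56 years.
1916 − 56 = 1860 CE.

1860 CE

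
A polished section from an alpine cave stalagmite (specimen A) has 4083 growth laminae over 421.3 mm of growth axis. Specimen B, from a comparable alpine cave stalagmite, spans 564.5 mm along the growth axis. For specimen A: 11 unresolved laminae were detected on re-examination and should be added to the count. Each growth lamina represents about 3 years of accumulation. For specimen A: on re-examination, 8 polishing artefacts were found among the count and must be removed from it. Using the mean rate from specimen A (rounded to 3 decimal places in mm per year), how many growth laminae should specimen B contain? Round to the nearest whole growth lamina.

5534 growth laminae

Specimen A: correcting the raw count gives 4083 − 8 + 11 = 4086 true growth laminae.
Specimen A: multiplying by 3 years per growth lamina: 4086 × 3 = 12258 years.
A: Mean rate = 421.3 mm / 12258 years ≈ 0.034 mm/yr.
B spans 564.5 / 0.034 = 16602.94 years; at 3 years per growth lamina that is 16602.94 / 3 ≈ 5534 growth laminae.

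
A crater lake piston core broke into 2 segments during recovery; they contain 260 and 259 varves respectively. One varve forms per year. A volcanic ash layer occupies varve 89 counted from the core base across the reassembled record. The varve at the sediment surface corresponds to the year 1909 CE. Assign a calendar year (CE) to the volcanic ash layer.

1479 CE

Total varves = 260 + 259 = 519.
519 − 89 = 430 varves lie beyond the volcanic ash layer toward the sediment surface.
1909 − 430 = 1479 CE.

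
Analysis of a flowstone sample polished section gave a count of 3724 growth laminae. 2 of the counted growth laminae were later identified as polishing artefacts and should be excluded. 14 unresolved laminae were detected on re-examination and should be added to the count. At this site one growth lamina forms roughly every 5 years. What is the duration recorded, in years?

18680 years

Adjusted count: 3724 − 2 + 14 = 3736 growth laminae.
3736 growth laminae at 5 years each span 3736 × 5 = 18680 years.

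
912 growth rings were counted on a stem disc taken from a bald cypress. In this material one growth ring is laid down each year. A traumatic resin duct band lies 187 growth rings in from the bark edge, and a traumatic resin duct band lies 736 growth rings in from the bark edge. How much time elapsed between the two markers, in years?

736 − 187 = 549 growth rings lie between the two events.
At one growth ring per year, 549 years elapsed between them.

549 years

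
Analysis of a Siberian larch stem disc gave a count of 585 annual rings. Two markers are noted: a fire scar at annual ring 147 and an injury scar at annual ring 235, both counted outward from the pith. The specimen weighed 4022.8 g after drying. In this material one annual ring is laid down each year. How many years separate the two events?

235 − 147 = 88 annual rings lie between the two events.
That is 88 years at one annual ring per year.

88 yr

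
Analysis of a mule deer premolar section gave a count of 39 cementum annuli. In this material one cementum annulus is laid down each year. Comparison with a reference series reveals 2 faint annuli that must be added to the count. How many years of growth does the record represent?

41 years

Adjusted count: 39 + 2 = 41 cementum annuli.
One cementum annulus per year makes the duration 41 years.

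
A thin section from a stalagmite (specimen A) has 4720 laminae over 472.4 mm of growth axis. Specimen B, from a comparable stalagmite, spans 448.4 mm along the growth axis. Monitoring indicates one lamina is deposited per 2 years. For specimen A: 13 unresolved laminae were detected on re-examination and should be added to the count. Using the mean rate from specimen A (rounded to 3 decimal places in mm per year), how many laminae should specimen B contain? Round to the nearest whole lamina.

4484 laminae

Specimen A: after corrections the count is 4720 + 13 = 4733 laminae.
Specimen A: at 2 years per lamina, 4733 × 2 = 9466 years.
A: Extension rate ≈ 472.4 / 9466 = 0.050 mm per year.
B spans 448.4 / 0.050 = 8968.00 years; at 2 years per lamina that is 8968.00 / 2 ≈ 4484 laminae.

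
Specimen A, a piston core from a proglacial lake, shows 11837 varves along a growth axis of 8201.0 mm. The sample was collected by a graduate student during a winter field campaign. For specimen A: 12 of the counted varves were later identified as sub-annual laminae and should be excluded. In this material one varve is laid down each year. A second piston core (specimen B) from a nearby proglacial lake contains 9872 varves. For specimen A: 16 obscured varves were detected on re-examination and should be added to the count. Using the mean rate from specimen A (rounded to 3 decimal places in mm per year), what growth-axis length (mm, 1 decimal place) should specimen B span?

6841.3 mm

Specimen A: correcting the raw count gives 11837 − 12 + 16 = 11841 true varves.
A: Extension rate ≈ 8201.0 / 11841 = 0.693 mm/yr.
For B, 0.693 mm/year × 9872 years = 6841.3 mm.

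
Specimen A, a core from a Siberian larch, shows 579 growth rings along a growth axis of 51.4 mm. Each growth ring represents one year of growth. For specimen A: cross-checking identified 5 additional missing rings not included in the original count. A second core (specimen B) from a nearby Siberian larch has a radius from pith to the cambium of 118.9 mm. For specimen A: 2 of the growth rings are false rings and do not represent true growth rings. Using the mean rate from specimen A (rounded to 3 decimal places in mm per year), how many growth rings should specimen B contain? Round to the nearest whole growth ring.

1351 growth rings

Specimen A: correcting the raw count gives 579 − 2 + 5 = 582 true growth rings.
A: 51.4 mm over 582 years gives 51.4 / 582 ≈ 0.088 mm per year.
For B, 118.9 / 0.088 = 1351.14 years ≈ 1351 growth rings.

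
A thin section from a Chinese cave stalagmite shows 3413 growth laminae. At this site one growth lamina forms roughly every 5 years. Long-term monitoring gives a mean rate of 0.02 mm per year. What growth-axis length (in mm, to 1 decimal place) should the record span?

Multiplying by 5 years per growth lamina: 3413 × 5 = 17065 years.
Predicted length = 0.02 mm/year × 17065 years = 341.3 mm.

341.3 mm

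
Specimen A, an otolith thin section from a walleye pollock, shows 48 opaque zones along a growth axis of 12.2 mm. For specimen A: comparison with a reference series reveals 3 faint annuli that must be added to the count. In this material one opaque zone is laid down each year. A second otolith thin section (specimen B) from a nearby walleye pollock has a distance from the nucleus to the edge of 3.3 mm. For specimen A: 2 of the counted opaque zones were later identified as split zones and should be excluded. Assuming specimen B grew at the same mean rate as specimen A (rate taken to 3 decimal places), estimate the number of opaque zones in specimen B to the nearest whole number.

Specimen A: true opaque zone count = 48 − 2 + 3 = 49.
A: Extension rate ≈ 12.2 / 49 = 0.249 mm/year.
Specimen B: 3.3 mm / 0.249 mm per year = 13.25 years ≈ 13 opaque zones.

13 opaque zones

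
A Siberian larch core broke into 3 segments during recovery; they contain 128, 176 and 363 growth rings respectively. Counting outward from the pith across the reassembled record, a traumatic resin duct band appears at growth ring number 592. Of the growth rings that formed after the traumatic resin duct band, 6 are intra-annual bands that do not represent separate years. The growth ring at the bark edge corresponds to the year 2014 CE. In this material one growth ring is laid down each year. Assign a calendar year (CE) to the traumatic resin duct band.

1945 CE

Total growth rings = 128 + 176 + 363 = 667.
The traumatic resin duct band sits at growth ring 592 from the pith, so 667 − 592 = 75 growth rings formed after it.
Removing the 6 false growth rings leaves 75 − 6 = 69 true growth rings beyond the traumatic resin duct band.
2014 − 69 = 1945 CE.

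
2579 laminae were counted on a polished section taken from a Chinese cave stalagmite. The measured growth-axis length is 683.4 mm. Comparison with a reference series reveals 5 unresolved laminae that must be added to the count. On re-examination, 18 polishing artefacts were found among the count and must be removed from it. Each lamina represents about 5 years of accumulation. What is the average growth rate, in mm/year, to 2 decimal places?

0.05 mm/year

True lamina count = 2579 − 18 + 5 = 2566.
At 5 years per lamina, 2566 × 5 = 12830 years.
Mean rate = 683.4 mm / 12830 years ≈ 0.05 mm/year.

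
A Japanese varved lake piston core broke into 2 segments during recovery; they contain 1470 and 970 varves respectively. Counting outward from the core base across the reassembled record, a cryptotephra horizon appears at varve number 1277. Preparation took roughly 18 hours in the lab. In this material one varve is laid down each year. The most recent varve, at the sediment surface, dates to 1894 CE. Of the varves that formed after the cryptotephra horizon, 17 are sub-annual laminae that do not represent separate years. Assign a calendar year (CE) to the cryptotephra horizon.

Total varves = 1470 + 970 = 2440.
The cryptotephra horizon sits at varve 1277 from the core base, so 2440 − 1277 = 1163 varves formed after it.
1163 − 17 false = 1146 true varves after the cryptotephra horizon.
The varve at the sediment surface is 1894 CE, so the cryptotephra horizon dates to 1894 − 1146 = 748 CE.

748 CE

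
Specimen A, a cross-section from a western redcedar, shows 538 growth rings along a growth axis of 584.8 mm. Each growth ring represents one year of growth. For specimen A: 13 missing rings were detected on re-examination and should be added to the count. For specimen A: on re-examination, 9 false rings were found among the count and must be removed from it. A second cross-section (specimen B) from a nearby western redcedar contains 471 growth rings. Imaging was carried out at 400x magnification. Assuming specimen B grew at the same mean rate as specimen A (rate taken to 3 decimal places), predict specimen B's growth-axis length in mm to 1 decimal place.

Specimen A: after corrections the count is 538 − 9 + 13 = 542 growth rings.
A: Mean rate = 584.8 mm / 542 years ≈ 1.079 mm/yr.
Length of B = 1.079 × 471 = 508.2 mm.

508.2 mm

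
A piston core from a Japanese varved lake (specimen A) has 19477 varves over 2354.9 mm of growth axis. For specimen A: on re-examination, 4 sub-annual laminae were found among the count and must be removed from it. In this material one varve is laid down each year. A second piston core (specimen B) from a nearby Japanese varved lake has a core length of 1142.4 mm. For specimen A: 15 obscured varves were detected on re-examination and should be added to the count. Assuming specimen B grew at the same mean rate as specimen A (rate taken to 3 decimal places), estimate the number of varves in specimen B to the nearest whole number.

Specimen A: after corrections the count is 19477 − 4 + 15 = 19488 varves.
A: Extension rate ≈ 2354.9 / 19488 = 0.121 mm/year.
B spans 1142.4 / 0.121 = 9441.32 years ≈ 9441 varves.

9441 varves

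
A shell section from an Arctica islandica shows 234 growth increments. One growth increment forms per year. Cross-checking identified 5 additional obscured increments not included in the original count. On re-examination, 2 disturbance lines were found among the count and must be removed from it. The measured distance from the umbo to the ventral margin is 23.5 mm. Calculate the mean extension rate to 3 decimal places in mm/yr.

0.099 mm/yr

True growth increment count = 234 − 2 + 5 = 237.
Mean rate = 23.5 mm / 237 years ≈ 0.099 mm/yr.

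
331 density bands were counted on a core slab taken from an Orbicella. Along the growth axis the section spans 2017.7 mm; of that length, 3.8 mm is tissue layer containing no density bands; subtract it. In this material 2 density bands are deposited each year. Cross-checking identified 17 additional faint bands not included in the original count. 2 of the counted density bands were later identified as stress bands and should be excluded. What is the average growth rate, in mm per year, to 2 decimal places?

Adjusted count: 331 − 2 + 17 = 346 density bands.
346 density bands at 2 per year is 346 / 2 = 173 years.
The growth record spans 2017.7 − 3.8 = 2013.9 mm.
2013.9 mm over 173 years gives 2013.9 / 173 ≈ 11.64 mm per year.

11.64 mm per year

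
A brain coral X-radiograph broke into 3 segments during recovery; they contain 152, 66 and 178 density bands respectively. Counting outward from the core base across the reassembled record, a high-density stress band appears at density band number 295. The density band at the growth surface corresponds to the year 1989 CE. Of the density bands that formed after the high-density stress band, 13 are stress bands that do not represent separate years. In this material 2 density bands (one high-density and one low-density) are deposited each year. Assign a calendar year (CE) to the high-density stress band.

1945 CE

Total density bands = 152 + 66 + 178 = 396.
The high-density stress band sits at density band 295 from the core base, so 396 − 295 = 101 density bands formed after it.
101 − 13 false = 88 true density bands after the high-density stress band.
With 2 density bands per year, 88 / 2 = 44 years.
1989 − 44 = 1945 CE.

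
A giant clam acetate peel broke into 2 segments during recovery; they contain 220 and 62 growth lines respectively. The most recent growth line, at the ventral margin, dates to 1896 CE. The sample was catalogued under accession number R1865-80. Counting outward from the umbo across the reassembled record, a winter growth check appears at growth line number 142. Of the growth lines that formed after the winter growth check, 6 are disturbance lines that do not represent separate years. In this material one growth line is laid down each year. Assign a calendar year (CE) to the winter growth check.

Total growth lines = 220 + 62 = 282.
Between growth line 142 and the ventral margin there are 282 − 142 = 140 growth lines.
Removing the 6 false growth lines leaves 140 − 6 = 134 true growth lines beyond the winter growth check.
The growth line at the ventral margin is 1896 CE, so the winter growth check dates to 1896 − 134 = 1762 CE.

1762 CE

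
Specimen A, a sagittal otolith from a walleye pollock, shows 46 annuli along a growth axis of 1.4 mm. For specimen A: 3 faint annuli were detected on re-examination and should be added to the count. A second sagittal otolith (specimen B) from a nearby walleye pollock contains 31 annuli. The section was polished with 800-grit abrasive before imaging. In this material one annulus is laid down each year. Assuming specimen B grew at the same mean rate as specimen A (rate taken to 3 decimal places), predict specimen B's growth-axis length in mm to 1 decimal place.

Specimen A: after corrections the count is 46 + 3 = 49 annuli.
A: Extension rate ≈ 1.4 / 49 = 0.029 mm/yr.
For B, 0.029 mm/year × 31 years = 0.9 mm.

0.9 mm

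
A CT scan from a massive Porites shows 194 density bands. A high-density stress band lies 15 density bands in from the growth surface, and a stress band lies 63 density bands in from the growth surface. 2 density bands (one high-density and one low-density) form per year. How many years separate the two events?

24 years

63 − 15 = 48 density bands lie between the two events.
48 density bands at 2 per year is 48 / 2 = 24 years.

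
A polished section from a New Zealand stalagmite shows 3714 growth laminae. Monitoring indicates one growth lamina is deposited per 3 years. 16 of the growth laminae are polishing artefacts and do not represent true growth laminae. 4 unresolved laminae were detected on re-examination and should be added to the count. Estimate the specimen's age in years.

True growth lamina count = 3714 − 16 + 4 = 3702.
Multiplying by 3 years per growth lamina: 3702 × 3 = 11106 years.

11106 years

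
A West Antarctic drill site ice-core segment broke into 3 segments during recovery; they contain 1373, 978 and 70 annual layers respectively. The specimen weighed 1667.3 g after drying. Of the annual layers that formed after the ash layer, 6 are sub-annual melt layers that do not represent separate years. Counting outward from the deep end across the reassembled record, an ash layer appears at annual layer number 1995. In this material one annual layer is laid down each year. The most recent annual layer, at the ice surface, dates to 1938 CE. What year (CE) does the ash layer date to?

Total annual layers = 1373 + 978 + 70 = 2421.
Between annual layer 1995 and the ice surface there are 2421 − 1995 = 426 annual layers.
Removing the 6 false annual layers leaves 426 − 6 = 420 true annual layers beyond the ash layer.
Counting back 420 years from 1938 CE places the ash layer in 1938 − 420 = 1518 CE.

1518 CE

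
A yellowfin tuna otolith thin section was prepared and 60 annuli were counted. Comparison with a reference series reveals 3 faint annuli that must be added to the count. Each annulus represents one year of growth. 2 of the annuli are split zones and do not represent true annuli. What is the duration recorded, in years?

Adjusted count: 60 − 2 + 3 = 61 annuli.
One annulus per year makes the duration 61 years.

61 yr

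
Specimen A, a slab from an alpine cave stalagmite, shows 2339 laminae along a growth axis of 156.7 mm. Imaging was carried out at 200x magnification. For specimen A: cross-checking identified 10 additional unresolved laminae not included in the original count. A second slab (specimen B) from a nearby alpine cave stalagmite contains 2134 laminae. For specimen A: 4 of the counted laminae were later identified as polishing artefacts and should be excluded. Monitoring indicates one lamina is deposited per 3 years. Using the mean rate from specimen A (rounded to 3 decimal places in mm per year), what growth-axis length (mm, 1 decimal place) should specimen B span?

140.8 mm

Specimen A: true lamina count = 2339 − 4 + 10 = 2345.
Specimen A: at 3 years per lamina, 2345 × 3 = 7035 years.
A: Mean rate = 156.7 mm / 7035 years ≈ 0.022 mm/year.
Specimen B: at 3 years per lamina, 2134 × 3 = 6402 years. B's length ≈ 0.022 × 6402 = 140.8 mm.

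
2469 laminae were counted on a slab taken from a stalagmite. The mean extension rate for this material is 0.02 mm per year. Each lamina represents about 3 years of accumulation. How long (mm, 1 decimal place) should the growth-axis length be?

At 3 years per lamina, 2469 × 3 = 7407 years.
Predicted length = 0.02 mm/year × 7407 years = 148.1 mm.

148.1 mm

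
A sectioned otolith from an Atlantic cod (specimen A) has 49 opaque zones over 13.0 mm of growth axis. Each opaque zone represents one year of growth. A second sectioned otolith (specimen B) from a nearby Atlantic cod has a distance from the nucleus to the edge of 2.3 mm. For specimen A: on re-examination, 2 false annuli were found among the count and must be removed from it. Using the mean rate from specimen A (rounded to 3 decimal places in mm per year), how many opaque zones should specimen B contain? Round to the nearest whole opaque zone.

Specimen A: correcting the raw count gives 49 − 2 = 47 true opaque zones.
A: 13.0 mm over 47 years gives 13.0 / 47 ≈ 0.277 mm/year.
For B, 2.3 / 0.277 = 8.30 years ≈ 8 opaque zones.

8 opaque zones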